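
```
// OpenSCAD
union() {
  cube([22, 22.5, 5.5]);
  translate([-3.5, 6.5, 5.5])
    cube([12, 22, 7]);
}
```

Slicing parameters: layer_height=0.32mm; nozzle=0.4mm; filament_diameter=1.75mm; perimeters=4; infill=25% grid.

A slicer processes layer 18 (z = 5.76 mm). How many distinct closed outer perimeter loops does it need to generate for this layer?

At z = 5.76 mm: the cube is not intersected at this z (z outside [0, 5.5]); the cube at (-3.5, 6.5) is present — its section is the full 12×22 rectangle; Combining (union): only the 12×22 cube at (-3.5, 6.5) is present, so the union is just that shape — 1 connected region. The result has 1 disconnected region.

1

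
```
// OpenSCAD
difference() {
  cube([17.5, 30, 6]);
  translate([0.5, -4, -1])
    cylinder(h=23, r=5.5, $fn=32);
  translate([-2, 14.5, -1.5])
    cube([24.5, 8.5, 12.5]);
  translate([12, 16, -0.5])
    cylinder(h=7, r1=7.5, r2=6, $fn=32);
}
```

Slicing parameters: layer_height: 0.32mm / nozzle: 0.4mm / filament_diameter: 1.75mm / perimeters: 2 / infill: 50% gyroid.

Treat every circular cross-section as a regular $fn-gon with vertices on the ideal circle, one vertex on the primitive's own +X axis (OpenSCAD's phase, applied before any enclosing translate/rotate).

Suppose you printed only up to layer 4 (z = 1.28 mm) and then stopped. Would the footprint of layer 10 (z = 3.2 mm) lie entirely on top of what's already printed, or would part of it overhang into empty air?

Compare the two slices. At z = 1.28: the 17.5×30 cube contributes its full rectangle (area 525.00 mm²); the cylinder at (0.5, -4): section is a regular 32-gon, circumradius r=5.5 (area = (32/2)·5.500²·sin(360°/32) = 94.42 mm²); the cube at (-2, 14.5) is present — its section is the full 24.5×8.5 rectangle (area 208.25 mm²); the cone at (12, 16) (r1=7.5→r2=6) has section circumradius 7.119 here — a regular 32-gon (area = (32/2)·7.119²·sin(360°/32) = 158.18 mm²); Taking the first minus the rest: starting from the 17.5×30 cube (525.00 mm²), the r=5.5 cylinder at (0.5, -4) partially overlaps it — only the 4.55 mm² overlap (of its 94.42 mm²) is removed, clipping the outline; the 24.5×8.5 cube at (-2, 14.5) partially overlaps it — only the 148.75 mm² overlap (of its 208.25 mm²) is removed, clipping the outline; the cone at (12, 16) partially overlaps it — only the 55.53 mm² overlap (of its 158.18 mm²) is removed, clipping the outline — area = 316.17 mm². At z = 3.2: the cube is present — its section is the full 17.5×30 rectangle (area 525.00 mm²); the r=5.5 cylinder at (0.5, -4) contributes a regular 32-gon of circumradius 5.5 (area = (32/2)·5.500²·sin(360°/32) = 94.42 mm²); the 24.5×8.5 cube at (-2, 14.5) contributes its full rectangle (area 208.25 mm²); the cone at (12, 16): at t=0.529 of its height the radius interpolates to r₁+(r₂−r₁)t = 6.707, giving a regular 32-gon of that circumradius (area = (32/2)·6.707²·sin(360°/32) = 140.42 mm²); Taking the first minus the rest: starting from the 17.5×30 cube (525.00 mm²), the r=5.5 cylinder at (0.5, -4) partially overlaps it — only the 4.55 mm² overlap (of its 94.42 mm²) is removed, clipping the outline; the 24.5×8.5 cube at (-2, 14.5) partially overlaps it — only the 148.75 mm² overlap (of its 208.25 mm²) is removed, clipping the outline; the cone at (12, 16) partially overlaps it — only the 48.95 mm² overlap (of its 140.42 mm²) is removed, clipping the outline — area = 322.75 mm². Checking containment: at z = 3.2 the cross-section extends beyond the z = 1.28 cross-section by about 6.58 mm².

part overhangs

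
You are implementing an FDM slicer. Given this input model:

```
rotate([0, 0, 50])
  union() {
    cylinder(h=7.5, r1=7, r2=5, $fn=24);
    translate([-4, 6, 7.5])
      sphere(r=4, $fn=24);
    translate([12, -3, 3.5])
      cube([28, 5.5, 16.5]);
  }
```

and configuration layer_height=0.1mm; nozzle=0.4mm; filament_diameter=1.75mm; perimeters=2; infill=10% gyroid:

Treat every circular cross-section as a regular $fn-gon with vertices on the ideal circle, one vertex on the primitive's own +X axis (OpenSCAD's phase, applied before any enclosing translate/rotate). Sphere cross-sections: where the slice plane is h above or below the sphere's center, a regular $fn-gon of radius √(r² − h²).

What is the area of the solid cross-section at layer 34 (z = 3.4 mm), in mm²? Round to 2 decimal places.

At z = 3.4 mm: the cone (r1=7→r2=5) has section circumradius 6.093 here — a regular 24-gon (area = (24/2)·6.093²·sin(360°/24) = 115.32 mm²); the sphere at (-4, 6) does not reach this height (|z−center|=4.100 > r=4); the cube at (12, -3) is absent (z outside [3.5, 20]); Combining (union): only the cone is present, so the union is just that shape — area = 115.32 mm²; (whole slice rotated 50° about Z — lengths, areas and connectivity unchanged). Overall, the cross-section is a single solid region. Net area = 115.32 mm².

115.32 mm²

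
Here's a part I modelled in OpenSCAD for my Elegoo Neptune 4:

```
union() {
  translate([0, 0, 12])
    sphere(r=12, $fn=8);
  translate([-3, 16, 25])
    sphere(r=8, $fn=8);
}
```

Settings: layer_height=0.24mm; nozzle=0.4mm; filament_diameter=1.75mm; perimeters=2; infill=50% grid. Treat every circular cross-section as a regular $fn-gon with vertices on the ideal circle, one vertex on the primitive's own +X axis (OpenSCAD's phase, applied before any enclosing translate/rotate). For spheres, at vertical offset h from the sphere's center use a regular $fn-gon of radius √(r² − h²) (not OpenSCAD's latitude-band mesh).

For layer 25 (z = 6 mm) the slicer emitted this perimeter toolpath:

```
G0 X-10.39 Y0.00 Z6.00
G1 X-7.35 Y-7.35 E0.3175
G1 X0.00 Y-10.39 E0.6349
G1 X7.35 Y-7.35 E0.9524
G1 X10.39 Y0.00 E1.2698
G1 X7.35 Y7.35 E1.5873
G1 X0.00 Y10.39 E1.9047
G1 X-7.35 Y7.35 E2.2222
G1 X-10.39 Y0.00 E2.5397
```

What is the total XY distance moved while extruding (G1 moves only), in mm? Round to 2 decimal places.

63.63 mm

Sum the Euclidean lengths of each G1 segment: total = 63.63 mm.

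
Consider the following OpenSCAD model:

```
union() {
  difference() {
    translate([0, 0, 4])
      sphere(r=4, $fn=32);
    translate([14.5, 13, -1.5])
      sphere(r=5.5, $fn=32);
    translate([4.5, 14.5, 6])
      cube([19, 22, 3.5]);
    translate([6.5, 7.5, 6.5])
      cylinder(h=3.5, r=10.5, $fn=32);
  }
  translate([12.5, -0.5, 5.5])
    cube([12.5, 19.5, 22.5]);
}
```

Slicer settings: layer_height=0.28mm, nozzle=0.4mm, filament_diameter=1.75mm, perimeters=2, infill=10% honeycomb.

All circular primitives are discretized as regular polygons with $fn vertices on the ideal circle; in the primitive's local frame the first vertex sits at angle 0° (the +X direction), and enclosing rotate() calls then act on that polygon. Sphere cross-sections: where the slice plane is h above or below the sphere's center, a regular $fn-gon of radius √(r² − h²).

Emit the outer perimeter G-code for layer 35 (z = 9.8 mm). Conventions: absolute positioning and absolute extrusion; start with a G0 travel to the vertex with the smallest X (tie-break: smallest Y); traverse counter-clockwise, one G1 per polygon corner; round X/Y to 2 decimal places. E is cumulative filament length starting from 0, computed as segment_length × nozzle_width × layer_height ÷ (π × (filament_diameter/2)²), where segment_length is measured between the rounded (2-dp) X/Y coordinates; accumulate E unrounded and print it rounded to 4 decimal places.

G0 X12.50 Y-0.50 Z9.80
G1 X25.00 Y-0.50 E0.5821
G1 X25.00 Y19.00 E1.4901
G1 X12.50 Y19.00 E2.0721
G1 X12.50 Y-0.50 E2.9801

At z = 9.8 mm: the sphere does not reach this height (|z−center|=5.800 > r=4); the sphere at (14.5, 13) is absent (|z−center|=11.300 > r=5.5); the cube at (4.5, 14.5) does not reach this height (z outside [6, 9.5]); the cylinder at (6.5, 7.5): section is a regular 32-gon, circumradius r=10.5; Subtracting the remaining from the first: the first operand is absent here, so nothing remains; the cube at (12.5, -0.5) is present — its section is the full 12.5×19.5 rectangle; Merging all regions: only the 12.5×19.5 cube at (12.5, -0.5) is present, so the union is just that shape — 1 connected region. The outline is a single polygon with 4 vertices. Extrusion per mm of travel: 0.4 × 0.28 / (π × 0.875²) = 0.046564. Accumulating E over each segment gives final E = 2.9801.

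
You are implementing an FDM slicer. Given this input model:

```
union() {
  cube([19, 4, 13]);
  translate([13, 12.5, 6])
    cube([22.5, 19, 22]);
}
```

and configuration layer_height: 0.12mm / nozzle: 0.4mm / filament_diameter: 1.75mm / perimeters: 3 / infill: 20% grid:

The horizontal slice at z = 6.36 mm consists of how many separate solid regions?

2

At z = 6.36 mm: the cube (footprint 19×4) is included at this height; the cube at (13, 12.5) is present — its section is the full 22.5×19 rectangle; Combining (union): the 2 present regions are separate (no shared area or edge), so areas and boundary lengths simply add and each stays a separate island — 2 connected regions. The result has 2 disconnected regions.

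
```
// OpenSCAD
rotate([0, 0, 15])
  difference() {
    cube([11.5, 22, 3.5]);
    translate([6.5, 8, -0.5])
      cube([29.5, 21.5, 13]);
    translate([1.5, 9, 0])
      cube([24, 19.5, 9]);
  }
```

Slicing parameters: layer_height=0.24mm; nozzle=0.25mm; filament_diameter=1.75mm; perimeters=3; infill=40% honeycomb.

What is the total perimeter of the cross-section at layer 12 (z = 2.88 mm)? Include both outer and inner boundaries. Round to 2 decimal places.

67.00 mm

At z = 2.88 mm: the cube is present — its section is the full 11.5×22 rectangle (perimeter 67.00 mm); the 29.5×21.5 cube at (6.5, 8) contributes its full rectangle (perimeter 102.00 mm); the 24×19.5 cube at (1.5, 9) contributes its full rectangle (perimeter 87.00 mm); Taking the first minus the rest: starting from the 11.5×22 cube, the 29.5×21.5 cube at (6.5, 8) partially overlaps it — only the 70.00 mm² overlap (of its 634.25 mm²) is removed, clipping the outline; the 24×19.5 cube at (1.5, 9) partially overlaps it — only the 65.00 mm² overlap (of its 468.00 mm²) is removed, clipping the outline — boundary = 67.00 mm; (whole slice rotated 15° about Z — lengths, areas and connectivity unchanged). Overall, the cross-section is a single solid region. Total boundary length (outer) = 67.00 mm.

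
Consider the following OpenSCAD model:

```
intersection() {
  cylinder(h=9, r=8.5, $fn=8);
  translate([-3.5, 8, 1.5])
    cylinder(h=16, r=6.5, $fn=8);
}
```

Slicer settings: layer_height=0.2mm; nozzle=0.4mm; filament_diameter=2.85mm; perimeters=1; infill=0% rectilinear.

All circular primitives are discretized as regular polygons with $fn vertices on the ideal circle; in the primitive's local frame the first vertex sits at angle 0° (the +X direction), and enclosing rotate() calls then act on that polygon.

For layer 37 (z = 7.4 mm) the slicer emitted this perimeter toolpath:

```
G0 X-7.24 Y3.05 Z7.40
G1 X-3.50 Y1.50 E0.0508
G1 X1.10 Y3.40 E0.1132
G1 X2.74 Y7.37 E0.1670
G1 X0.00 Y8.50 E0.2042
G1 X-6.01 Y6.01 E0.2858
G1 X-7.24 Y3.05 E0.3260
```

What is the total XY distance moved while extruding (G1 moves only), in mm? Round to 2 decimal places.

26.00 mm

Sum the Euclidean lengths of each G1 segment: total = 26.00 mm.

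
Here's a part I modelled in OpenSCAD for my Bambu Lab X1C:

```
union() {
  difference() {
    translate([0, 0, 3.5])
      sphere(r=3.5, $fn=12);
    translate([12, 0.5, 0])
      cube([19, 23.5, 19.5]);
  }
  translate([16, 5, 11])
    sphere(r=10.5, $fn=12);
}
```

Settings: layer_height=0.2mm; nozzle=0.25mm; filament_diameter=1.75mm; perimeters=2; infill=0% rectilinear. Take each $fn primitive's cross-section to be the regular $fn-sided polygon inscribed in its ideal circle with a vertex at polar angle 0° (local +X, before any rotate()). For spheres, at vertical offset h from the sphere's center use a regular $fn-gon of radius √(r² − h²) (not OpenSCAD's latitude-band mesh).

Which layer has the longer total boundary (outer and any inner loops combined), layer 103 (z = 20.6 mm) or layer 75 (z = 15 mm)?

layer 75 (z = 15 mm)

Layer 103 (z = 20.6): the sphere does not reach this height (|z−center|=17.100 > r=3.5); the cube at (12, 0.5) is not intersected at this z (z outside [0, 19.5]); After the difference (first − rest): the first operand is absent here, so nothing remains; the sphere at (16, 5): section is a regular 12-gon, circumradius = √(r²−h²) = √(10.5²−9.6²) = 4.253 (perimeter = 2·12·4.253·sin(180°/12) = 26.42 mm); Taking the union: only the r=10.5 sphere at (16, 5) is present, so the union is just that shape — boundary = 26.42 mm. So its perimeter = 26.42 mm. Layer 75 (z = 15): the sphere is absent (|z−center|=11.500 > r=3.5); the cube at (12, 0.5) is present — its section is the full 19×23.5 rectangle (perimeter 85.00 mm); Taking the first minus the rest: the first operand is absent here, so nothing remains; the r=10.5 sphere at (16, 5) slices to a regular 12-gon of circumradius 9.708 (√(r²−h²) with h=4 from center) (perimeter = 2·12·9.708·sin(180°/12) = 60.30 mm); Taking the union: only the r=10.5 sphere at (16, 5) is present, so the union is just that shape — boundary = 60.30 mm. So its perimeter = 60.30 mm. Layer 75 is larger (60.30 vs 26.42 mm).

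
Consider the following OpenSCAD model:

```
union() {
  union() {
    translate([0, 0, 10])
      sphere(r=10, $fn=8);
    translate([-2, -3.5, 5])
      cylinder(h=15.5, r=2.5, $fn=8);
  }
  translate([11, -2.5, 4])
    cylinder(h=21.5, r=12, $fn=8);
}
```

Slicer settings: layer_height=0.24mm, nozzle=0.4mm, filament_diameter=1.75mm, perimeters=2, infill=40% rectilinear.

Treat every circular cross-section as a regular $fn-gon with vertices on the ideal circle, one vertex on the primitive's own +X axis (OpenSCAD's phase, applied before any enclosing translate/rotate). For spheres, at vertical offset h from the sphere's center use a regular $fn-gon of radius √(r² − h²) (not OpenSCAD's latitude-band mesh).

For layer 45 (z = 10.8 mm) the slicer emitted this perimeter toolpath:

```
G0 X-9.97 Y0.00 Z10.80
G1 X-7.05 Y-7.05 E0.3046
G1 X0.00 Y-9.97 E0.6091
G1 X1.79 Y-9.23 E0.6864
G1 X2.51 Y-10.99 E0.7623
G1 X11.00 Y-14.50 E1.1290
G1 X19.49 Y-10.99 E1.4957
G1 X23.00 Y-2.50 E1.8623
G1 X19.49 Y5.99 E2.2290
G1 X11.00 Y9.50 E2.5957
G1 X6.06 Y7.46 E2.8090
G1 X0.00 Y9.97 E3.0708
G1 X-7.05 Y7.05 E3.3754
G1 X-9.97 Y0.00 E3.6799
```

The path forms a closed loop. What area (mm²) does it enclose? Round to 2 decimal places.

571.71 mm²

Apply the shoelace formula to the sequence of (X, Y) vertices; enclosed area = 571.71 mm².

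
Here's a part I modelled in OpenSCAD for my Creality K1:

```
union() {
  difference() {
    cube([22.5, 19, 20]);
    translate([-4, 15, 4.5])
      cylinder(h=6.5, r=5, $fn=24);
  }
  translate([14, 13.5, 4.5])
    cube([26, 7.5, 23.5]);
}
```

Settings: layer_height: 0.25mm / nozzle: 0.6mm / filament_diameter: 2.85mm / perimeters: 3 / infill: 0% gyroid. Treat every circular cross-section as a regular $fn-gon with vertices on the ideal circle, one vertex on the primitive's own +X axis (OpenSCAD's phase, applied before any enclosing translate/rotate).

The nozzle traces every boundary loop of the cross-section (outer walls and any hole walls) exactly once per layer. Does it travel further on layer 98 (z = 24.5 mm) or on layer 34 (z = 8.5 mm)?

layer 34 (z = 8.5 mm)

Layer 98 (z = 24.5): the cube does not reach this height (z outside [0, 20]); the cylinder at (-4, 15) is not intersected at this z (z outside [4.5, 11]); After the difference (first − rest): the first operand is absent here, so nothing remains; the cube at (14, 13.5) is present — its section is the full 26×7.5 rectangle (perimeter 67.00 mm); Combining (union): only the 26×7.5 cube at (14, 13.5) is present, so the union is just that shape — boundary = 67.00 mm. So its perimeter = 67.00 mm. Layer 34 (z = 8.5): the 22.5×19 cube contributes its full rectangle (perimeter 83.00 mm); the cylinder at (-4, 15): section is a regular 24-gon, circumradius r=5 (perimeter = 2·24·5.000·sin(180°/24) = 31.33 mm); Taking the first minus the rest: starting from the 22.5×19 cube, the r=5 cylinder at (-4, 15) partially overlaps it — only the 3.91 mm² overlap (of its 77.65 mm²) is removed, clipping the outline — boundary = 83.45 mm; the cube at (14, 13.5) is present — its section is the full 26×7.5 rectangle (perimeter 67.00 mm); Merging all regions: the regions partially overlap (shared area 46.75 mm²), so the edge portions inside another operand are dropped and the merged outline is re-measured after clipping — boundary = 122.45 mm. So its perimeter = 122.45 mm. Layer 34 is larger (122.45 vs 67.00 mm).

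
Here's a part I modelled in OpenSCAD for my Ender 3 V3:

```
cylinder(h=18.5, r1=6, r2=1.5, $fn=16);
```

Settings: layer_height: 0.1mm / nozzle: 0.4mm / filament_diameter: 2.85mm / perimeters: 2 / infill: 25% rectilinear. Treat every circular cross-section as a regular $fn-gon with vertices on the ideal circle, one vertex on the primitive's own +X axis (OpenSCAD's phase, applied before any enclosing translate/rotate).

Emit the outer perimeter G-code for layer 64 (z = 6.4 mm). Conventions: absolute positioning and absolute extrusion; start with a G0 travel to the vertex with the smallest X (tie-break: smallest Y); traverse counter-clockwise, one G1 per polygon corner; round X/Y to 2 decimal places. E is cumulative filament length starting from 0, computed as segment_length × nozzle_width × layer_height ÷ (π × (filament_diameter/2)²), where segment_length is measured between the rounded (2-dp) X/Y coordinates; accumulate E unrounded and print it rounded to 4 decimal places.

G0 X-4.44 Y0.00 Z6.40
G1 X-4.11 Y-1.70 E0.0109
G1 X-3.14 Y-3.14 E0.0217
G1 X-1.70 Y-4.11 E0.0326
G1 X0.00 Y-4.44 E0.0435
G1 X1.70 Y-4.11 E0.0543
G1 X3.14 Y-3.14 E0.0652
G1 X4.11 Y-1.70 E0.0761
G1 X4.44 Y0.00 E0.0870
G1 X4.11 Y1.70 E0.0978
G1 X3.14 Y3.14 E0.1087
G1 X1.70 Y4.11 E0.1196
G1 X0.00 Y4.44 E0.1305
G1 X-1.70 Y4.11 E0.1413
G1 X-3.14 Y3.14 E0.1522
G1 X-4.11 Y1.70 E0.1631
G1 X-4.44 Y0.00 E0.1740

At z = 6.4 mm: the cone: at t=0.346 of its height the radius interpolates to r₁+(r₂−r₁)t = 4.443, giving a regular 16-gon of that circumradius. The outline is a single polygon with 16 vertices. Extrusion per mm of travel: 0.4 × 0.1 / (π × 1.425²) = 0.006270. Accumulating E over each segment gives final E = 0.1740.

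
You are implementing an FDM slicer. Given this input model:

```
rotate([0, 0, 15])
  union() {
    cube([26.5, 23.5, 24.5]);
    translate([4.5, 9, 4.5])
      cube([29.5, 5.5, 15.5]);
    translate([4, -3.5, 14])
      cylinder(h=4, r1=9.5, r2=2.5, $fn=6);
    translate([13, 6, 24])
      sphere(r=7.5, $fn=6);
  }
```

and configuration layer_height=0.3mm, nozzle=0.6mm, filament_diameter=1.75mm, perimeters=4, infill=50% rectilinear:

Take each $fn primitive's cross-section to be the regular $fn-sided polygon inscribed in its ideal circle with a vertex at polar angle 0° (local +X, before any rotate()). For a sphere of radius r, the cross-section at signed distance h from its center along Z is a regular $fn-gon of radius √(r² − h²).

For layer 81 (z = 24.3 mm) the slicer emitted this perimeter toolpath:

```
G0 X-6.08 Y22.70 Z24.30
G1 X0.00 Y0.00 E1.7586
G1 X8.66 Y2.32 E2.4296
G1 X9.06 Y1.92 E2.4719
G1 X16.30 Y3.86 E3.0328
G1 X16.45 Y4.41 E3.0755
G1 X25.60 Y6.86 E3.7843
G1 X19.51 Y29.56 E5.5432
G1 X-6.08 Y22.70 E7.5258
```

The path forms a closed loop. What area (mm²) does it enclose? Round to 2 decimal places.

626.56 mm²

Apply the shoelace formula to the sequence of (X, Y) vertices; enclosed area = 626.56 mm².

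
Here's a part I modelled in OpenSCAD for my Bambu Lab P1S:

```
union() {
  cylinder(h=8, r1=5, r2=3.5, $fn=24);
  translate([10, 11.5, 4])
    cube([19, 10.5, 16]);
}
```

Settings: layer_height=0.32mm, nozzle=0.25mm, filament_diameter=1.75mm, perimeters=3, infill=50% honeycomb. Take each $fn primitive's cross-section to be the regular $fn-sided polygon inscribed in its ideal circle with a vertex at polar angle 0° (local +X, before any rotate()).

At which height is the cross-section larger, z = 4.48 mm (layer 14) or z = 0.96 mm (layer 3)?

Layer 14 (z = 4.48): the cone: at t=0.560 of its height the radius interpolates to r₁+(r₂−r₁)t = 4.160, giving a regular 24-gon of that circumradius (area = (24/2)·4.160²·sin(360°/24) = 53.75 mm²); the cube at (10, 11.5) (footprint 19×10.5) is included at this height (area 199.50 mm²); Combining (union): the 2 present regions are separate (no shared area or edge), so areas and boundary lengths simply add and each stays a separate island — area = 253.25 mm². So its area = 253.25 mm². Layer 3 (z = 0.96): the cone contributes a regular 24-gon of circumradius 4.820 (interpolated between r1=5 and r2=3.5 at t=0.120) (area = (24/2)·4.820²·sin(360°/24) = 72.16 mm²); the cube at (10, 11.5) is not intersected at this z (z outside [4, 20]); Combining (union): only the cone is present, so the union is just that shape — area = 72.16 mm². So its area = 72.16 mm². Layer 14 is larger (253.25 vs 72.16 mm²).

layer 14 (z = 4.48 mm)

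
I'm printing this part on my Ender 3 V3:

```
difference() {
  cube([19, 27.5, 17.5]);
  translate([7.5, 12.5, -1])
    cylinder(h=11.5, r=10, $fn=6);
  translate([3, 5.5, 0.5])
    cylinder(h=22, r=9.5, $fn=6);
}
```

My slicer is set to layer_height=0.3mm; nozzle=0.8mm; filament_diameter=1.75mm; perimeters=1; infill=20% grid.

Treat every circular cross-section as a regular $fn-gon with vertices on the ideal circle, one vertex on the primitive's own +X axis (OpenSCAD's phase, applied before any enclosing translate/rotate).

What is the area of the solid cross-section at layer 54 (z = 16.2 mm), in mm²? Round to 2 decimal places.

At z = 16.2 mm: the cube (footprint 19×27.5) is included at this height (area 522.50 mm²); the cylinder at (7.5, 12.5) does not reach this height (z outside [-1, 10.5]); the cylinder at (3, 5.5): section is a regular 6-gon, circumradius r=9.5 (area = (6/2)·9.500²·sin(360°/6) = 234.48 mm²); After the difference (first − rest): starting from the 19×27.5 cube (522.50 mm²), the r=9.5 cylinder at (3, 5.5) partially overlaps it — only the 143.32 mm² overlap (of its 234.48 mm²) is removed, clipping the outline — area = 379.18 mm². Overall, the cross-section is a single solid region. Net area = 379.18 mm².

379.18 mm²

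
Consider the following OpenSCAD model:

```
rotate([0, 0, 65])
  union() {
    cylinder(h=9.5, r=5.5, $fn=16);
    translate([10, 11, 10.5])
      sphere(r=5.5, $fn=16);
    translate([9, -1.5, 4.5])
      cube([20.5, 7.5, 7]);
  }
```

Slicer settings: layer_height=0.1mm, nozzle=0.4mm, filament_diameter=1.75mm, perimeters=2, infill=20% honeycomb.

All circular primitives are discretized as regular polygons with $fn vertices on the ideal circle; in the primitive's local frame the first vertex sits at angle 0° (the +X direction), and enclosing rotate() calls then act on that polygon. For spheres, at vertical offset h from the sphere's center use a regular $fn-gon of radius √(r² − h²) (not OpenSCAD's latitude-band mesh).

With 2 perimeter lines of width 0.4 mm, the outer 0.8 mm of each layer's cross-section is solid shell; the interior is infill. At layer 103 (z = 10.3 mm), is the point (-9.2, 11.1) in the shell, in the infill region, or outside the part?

infill

At z = 10.3 mm: the cylinder is absent (z outside [0, 9.5]); the r=5.5 sphere at (10, 11) slices to a regular 16-gon of circumradius 5.496 (√(r²−h²) with h=0.2 from center); the cube at (9, -1.5) (footprint 20.5×7.5) is included at this height; Merging all regions: the regions partially overlap (shared area 1.01 mm²), so overlapping operands fuse into one piece — 1 connected region; (whole slice rotated 65° about Z — lengths, areas and connectivity unchanged). Overall, the cross-section is a single solid region. Undo the 65° rotation: the query point maps to (6.172, 13.029) in the un-rotated model frame. The nearest boundary edge runs (4.92, 13.10)→(6.11, 14.89); distance from the point to it = 1.08 mm. The point is inside the cross-section and 1.08 mm from the nearest boundary — more than the 0.8 mm shell width (2 × 0.4), so it's in the infill interior.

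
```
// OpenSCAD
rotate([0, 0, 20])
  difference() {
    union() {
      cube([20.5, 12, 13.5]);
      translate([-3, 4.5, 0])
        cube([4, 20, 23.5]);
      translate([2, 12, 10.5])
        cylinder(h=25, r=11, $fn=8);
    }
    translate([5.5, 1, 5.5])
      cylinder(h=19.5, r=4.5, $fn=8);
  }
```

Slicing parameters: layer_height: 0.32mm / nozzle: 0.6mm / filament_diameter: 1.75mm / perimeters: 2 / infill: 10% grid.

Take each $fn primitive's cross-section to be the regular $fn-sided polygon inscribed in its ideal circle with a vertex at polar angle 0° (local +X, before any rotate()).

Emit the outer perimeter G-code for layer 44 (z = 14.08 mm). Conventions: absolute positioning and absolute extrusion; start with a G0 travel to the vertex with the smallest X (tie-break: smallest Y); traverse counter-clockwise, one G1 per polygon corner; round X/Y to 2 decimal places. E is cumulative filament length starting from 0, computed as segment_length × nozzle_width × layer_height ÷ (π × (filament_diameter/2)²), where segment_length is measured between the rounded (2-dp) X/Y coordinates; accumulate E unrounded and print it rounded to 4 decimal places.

G0 X-12.56 Y8.20 Z14.08
G1 X-6.87 Y1.99 E0.6723
G1 X0.61 Y1.66 E1.2700
G1 X0.75 Y4.72 E1.5145
G1 X3.29 Y7.05 E1.7897
G1 X6.73 Y6.90 E2.0645
G1 X6.99 Y6.62 E2.0950
G1 X7.74 Y7.31 E2.1764
G1 X8.11 Y15.72 E2.8483
G1 X2.42 Y21.93 E3.5207
G1 X-5.99 Y22.30 E4.1926
G1 X-6.79 Y21.57 E4.2791
G1 X-7.44 Y23.36 E4.4311
G1 X-11.20 Y22.00 E4.7503
G1 X-9.98 Y18.64 E5.0356
G1 X-12.19 Y16.61 E5.2751
G1 X-12.56 Y8.20 E5.9471

At z = 14.08 mm: the cube is not intersected at this z (z outside [0, 13.5]); the 4×20 cube at (-3, 4.5) contributes its full rectangle; the cylinder at (2, 12): section is a regular 8-gon, circumradius r=11; Taking the union: the regions partially overlap (shared area 69.03 mm²), so overlapping operands fuse into one piece — 1 connected region; the r=4.5 cylinder at (5.5, 1) gives a regular 8-gon of circumradius 4.5 (constant along its height); After the difference (first − rest): starting from the result so far, the r=4.5 cylinder at (5.5, 1) partially overlaps it — only the 17.15 mm² overlap (of its 57.28 mm²) is removed, clipping the outline — 1 connected region; (whole slice rotated 20° about Z — lengths, areas and connectivity unchanged). The outline is a single polygon with 16 vertices. Extrusion per mm of travel: 0.6 × 0.32 / (π × 0.875²) = 0.079824. Accumulating E over each segment gives final E = 5.9471.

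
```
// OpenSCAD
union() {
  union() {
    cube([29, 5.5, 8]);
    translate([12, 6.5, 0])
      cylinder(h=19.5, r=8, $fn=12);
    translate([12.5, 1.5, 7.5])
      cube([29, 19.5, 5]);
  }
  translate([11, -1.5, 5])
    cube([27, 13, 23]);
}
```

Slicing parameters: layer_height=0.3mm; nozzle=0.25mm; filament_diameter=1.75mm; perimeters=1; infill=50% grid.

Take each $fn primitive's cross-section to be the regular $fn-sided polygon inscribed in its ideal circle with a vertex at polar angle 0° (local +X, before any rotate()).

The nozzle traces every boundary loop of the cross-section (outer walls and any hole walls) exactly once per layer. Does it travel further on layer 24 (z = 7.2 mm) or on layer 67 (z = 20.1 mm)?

Layer 24 (z = 7.2): the cube (footprint 29×5.5) is included at this height (perimeter 69.00 mm); the cylinder at (12, 6.5): section is a regular 12-gon, circumradius r=8 (perimeter = 2·12·8.000·sin(180°/12) = 49.69 mm); the cube at (12.5, 1.5) is absent (z outside [7.5, 12.5]); Combining (union): the regions partially overlap (shared area 72.37 mm²), so the edge portions inside another operand are dropped and the merged outline is re-measured after clipping — boundary = 81.09 mm; the cube at (11, -1.5) is present — its section is the full 27×13 rectangle (perimeter 80.00 mm); Taking the union: the regions partially overlap (shared area 154.46 mm²), so the edge portions inside another operand are dropped and the merged outline is re-measured after clipping — boundary = 101.72 mm. So its perimeter = 101.72 mm. Layer 67 (z = 20.1): the cube is not intersected at this z (z outside [0, 8]); the cylinder at (12, 6.5) is absent (z outside [0, 19.5]); the cube at (12.5, 1.5) does not reach this height (z outside [7.5, 12.5]); Merging all regions: nothing is present at this height; the 27×13 cube at (11, -1.5) contributes its full rectangle (perimeter 80.00 mm); Taking the union: only the 27×13 cube at (11, -1.5) is present, so the union is just that shape — boundary = 80.00 mm. So its perimeter = 80.00 mm. Layer 24 is larger (101.72 vs 80.00 mm).

layer 24 (z = 7.2 mm)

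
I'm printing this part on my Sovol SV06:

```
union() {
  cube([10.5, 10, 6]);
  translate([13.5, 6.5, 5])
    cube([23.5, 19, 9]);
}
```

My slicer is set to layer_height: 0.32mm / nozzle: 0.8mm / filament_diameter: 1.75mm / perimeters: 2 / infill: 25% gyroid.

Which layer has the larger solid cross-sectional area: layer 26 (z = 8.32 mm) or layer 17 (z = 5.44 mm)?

layer 17 (z = 5.44 mm)

Layer 26 (z = 8.32): the cube is not intersected at this z (z outside [0, 6]); the 23.5×19 cube at (13.5, 6.5) contributes its full rectangle (area 446.50 mm²); Merging all regions: only the 23.5×19 cube at (13.5, 6.5) is present, so the union is just that shape — area = 446.50 mm². So its area = 446.50 mm². Layer 17 (z = 5.44): the 10.5×10 cube contributes its full rectangle (area 105.00 mm²); the cube at (13.5, 6.5) (footprint 23.5×19) is included at this height (area 446.50 mm²); Taking the union: the 2 present regions are separate (no shared area or edge), so areas and boundary lengths simply add and each stays a separate island — area = 551.50 mm². So its area = 551.50 mm². Layer 17 is larger (551.50 vs 446.50 mm²).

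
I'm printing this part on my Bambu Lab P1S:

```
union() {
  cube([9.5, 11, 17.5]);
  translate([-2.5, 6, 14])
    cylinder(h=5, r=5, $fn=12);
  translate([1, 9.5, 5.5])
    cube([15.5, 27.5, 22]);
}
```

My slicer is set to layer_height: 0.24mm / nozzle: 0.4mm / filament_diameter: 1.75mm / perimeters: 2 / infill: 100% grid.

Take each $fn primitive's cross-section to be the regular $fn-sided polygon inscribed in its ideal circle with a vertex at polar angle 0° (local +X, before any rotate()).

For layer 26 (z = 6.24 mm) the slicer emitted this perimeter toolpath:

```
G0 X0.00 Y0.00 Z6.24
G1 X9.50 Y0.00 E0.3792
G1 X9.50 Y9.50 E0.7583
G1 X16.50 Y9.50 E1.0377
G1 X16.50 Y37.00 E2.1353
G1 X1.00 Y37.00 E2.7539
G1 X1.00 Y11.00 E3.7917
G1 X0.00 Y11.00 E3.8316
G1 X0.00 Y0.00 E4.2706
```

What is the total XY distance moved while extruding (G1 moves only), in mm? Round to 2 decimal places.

107.00 mm

Sum the Euclidean lengths of each G1 segment: total = 107.00 mm.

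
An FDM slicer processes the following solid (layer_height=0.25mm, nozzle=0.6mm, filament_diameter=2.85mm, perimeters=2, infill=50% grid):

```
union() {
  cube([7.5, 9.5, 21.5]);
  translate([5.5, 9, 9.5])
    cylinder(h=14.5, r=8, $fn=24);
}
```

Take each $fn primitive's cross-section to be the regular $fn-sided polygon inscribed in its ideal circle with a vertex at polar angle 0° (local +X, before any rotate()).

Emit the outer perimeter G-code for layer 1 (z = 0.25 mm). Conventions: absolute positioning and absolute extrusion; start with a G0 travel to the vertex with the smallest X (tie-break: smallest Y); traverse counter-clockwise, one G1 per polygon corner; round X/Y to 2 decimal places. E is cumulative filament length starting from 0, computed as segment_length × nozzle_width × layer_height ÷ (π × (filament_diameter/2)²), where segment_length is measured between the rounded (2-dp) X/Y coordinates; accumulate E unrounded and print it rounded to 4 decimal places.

At z = 0.25 mm: the cube is present — its section is the full 7.5×9.5 rectangle; the cylinder at (5.5, 9) is absent (z outside [9.5, 24]); Merging all regions: only the 7.5×9.5 cube is present, so the union is just that shape — 1 connected region. The outline is a single polygon with 4 vertices. Extrusion per mm of travel: 0.6 × 0.25 / (π × 1.425²) = 0.023513. Accumulating E over each segment gives final E = 0.7994.

G0 X0.00 Y0.00 Z0.25
G1 X7.50 Y0.00 E0.1763
G1 X7.50 Y9.50 E0.3997
G1 X0.00 Y9.50 E0.5761
G1 X0.00 Y0.00 E0.7994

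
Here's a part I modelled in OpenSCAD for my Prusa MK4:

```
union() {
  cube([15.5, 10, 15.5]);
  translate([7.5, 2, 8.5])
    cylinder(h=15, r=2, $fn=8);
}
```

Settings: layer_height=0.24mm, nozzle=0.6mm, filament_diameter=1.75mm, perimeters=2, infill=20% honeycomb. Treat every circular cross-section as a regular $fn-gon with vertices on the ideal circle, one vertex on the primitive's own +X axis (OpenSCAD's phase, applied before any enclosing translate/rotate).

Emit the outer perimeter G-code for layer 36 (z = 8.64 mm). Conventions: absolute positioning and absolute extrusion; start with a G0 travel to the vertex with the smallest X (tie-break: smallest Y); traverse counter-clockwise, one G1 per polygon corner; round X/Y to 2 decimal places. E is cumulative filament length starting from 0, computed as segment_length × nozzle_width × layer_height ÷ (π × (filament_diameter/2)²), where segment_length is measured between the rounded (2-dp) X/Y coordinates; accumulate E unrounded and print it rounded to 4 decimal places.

G0 X0.00 Y0.00 Z8.64
G1 X15.50 Y0.00 E0.9280
G1 X15.50 Y10.00 E1.5266
G1 X0.00 Y10.00 E2.4546
G1 X0.00 Y0.00 E3.0533

At z = 8.64 mm: the cube is present — its section is the full 15.5×10 rectangle; the r=2 cylinder at (7.5, 2) gives a regular 8-gon of circumradius 2 (constant along its height); Combining (union): the r=2 cylinder at (7.5, 2) lies entirely inside the 15.5×10 cube, so the union is just the 15.5×10 cube — 1 connected region. The outline is a single polygon with 4 vertices. Extrusion per mm of travel: 0.6 × 0.24 / (π × 0.875²) = 0.059868. Accumulating E over each segment gives final E = 3.0533.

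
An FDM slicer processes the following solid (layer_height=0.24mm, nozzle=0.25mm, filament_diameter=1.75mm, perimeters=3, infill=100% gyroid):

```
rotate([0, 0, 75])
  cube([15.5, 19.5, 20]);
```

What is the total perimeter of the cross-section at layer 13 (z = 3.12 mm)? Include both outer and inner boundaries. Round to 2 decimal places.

At z = 3.12 mm: the 15.5×19.5 cube contributes its full rectangle (perimeter 70.00 mm); (rotated 75° about Z; rotation is an isometry so areas/perimeters/island counts are preserved). Overall, the cross-section is a single solid region. Total boundary length (outer) = 70.00 mm.

70.00 mm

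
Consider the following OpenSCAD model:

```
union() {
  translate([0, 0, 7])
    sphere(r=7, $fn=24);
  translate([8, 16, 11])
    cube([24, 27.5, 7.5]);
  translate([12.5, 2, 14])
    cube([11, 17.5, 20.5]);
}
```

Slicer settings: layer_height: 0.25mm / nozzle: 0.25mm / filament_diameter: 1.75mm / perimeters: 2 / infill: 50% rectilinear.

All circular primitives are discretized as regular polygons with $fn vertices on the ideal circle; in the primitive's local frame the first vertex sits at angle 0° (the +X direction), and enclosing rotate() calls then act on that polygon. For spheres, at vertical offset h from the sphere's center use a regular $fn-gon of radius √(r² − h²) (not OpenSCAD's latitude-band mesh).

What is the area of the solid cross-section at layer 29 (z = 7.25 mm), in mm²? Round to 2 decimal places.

151.99 mm²

At z = 7.25 mm: the r=7 sphere contributes a regular 24-gon of circumradius √(7²−0.25²) = 6.996 (area = (24/2)·6.996²·sin(360°/24) = 151.99 mm²); the cube at (8, 16) is absent (z outside [11, 18.5]); the cube at (12.5, 2) is absent (z outside [14, 34.5]); Merging all regions: only the r=7 sphere is present, so the union is just that shape — area = 151.99 mm². Overall, the cross-section is a single solid region. Net area = 151.99 mm².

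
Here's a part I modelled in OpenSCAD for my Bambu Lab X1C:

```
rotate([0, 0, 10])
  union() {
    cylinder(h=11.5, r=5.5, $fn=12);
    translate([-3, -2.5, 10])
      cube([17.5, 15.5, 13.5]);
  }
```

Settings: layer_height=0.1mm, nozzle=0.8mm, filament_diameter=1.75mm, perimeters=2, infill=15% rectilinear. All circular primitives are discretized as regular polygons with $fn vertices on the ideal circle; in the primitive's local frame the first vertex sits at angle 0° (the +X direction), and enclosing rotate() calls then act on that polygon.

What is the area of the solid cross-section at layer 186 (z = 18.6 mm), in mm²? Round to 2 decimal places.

At z = 18.6 mm: the cylinder is not intersected at this z (z outside [0, 11.5]); the cube at (-3, -2.5) is present — its section is the full 17.5×15.5 rectangle (area 271.25 mm²); Merging all regions: only the 17.5×15.5 cube at (-3, -2.5) is present, so the union is just that shape — area = 271.25 mm²; (rotated 10° about Z; rotation is an isometry so areas/perimeters/island counts are preserved). Overall, the cross-section is a single solid region. Net area = 271.25 mm².

271.25 mm²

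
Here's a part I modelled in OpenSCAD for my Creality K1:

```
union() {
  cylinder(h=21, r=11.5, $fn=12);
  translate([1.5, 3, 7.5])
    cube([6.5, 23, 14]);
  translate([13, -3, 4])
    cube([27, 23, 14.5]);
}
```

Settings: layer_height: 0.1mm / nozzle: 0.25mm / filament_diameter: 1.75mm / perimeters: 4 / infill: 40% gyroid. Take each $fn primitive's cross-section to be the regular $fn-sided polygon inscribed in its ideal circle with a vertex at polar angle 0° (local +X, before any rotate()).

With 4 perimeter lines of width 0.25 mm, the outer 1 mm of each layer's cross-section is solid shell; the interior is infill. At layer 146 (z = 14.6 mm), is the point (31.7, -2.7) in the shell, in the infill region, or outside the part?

At z = 14.6 mm: the cylinder: section is a regular 12-gon, circumradius r=11.5; the 6.5×23 cube at (1.5, 3) contributes its full rectangle; the cube at (13, -3) is present — its section is the full 27×23 rectangle; Taking the union: the regions partially overlap (shared area 45.12 mm²), so overlapping operands fuse into one piece — 2 connected regions. Overall, the cross-section has 2 separate islands. The nearest boundary edge runs (40.00, -3.00)→(13.00, -3.00); distance from the point to it = 0.30 mm. (Shell/infill is judged within the island containing the point — the largest one.) The point is inside the cross-section, 0.30 mm from the nearest boundary — within the 1 mm shell band (4 × 0.25).

shell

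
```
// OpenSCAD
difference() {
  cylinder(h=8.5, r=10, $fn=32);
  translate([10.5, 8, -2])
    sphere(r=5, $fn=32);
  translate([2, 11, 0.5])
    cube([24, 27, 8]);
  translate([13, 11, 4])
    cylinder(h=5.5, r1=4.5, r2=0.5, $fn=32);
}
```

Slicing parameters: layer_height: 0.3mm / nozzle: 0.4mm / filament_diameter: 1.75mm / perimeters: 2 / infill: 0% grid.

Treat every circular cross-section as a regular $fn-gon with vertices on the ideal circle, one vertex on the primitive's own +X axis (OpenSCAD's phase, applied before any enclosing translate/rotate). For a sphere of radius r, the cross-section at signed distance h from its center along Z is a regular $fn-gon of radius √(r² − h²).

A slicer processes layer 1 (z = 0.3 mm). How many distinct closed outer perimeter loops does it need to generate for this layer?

1

At z = 0.3 mm: the r=10 cylinder contributes a regular 32-gon of circumradius 10; the sphere at (10.5, 8): section is a regular 32-gon, circumradius = √(r²−h²) = √(5²−2.3²) = 4.440; the cube at (2, 11) is absent (z outside [0.5, 8.5]); the cone at (13, 11) does not reach this height (z outside [4, 9.5]); Subtracting the remaining from the first: starting from the r=10 cylinder, the r=5 sphere at (10.5, 8) partially overlaps it — only the 4.20 mm² overlap (of its 61.52 mm²) is removed, clipping the outline — 1 connected region. The result has 1 disconnected region.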